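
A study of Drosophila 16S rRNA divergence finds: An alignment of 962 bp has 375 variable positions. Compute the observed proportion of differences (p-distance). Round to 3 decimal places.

0.390

p = 375/962 = 0.389812… ≈ 0.390 (to 3 d.p.).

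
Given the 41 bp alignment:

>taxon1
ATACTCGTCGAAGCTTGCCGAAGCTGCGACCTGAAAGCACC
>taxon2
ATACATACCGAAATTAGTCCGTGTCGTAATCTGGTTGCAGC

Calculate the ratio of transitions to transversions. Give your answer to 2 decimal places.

Transitions are A↔G and C↔T; transversions are all other mismatches.
Transitions: 13. Transversions: 7.
R = 13/7 = 1.857142… ≈ 1.86 (to 2 d.p.).

1.86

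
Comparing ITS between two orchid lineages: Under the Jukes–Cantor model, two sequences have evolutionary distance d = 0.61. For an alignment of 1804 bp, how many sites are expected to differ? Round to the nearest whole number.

753

Invert JC69: p = (3/4)(1 − e^(−4d/3)) = 0.75 × (1 − e^(-0.813333)) = 0.75 × (1 − 0.443378) = 0.417467.
Expected differing sites = pL ≈ 0.417467 × 1804 = 753.110468 ≈ 753.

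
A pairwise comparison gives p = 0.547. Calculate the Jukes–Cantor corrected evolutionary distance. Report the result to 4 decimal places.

0.9802

d = −(3/4) ln(1 − 4p/3) = −0.75 ln(1 − 0.729333) = −0.75 ln(0.270667)
  = −0.75 × (-1.306866) = 0.980150 substitutions/site.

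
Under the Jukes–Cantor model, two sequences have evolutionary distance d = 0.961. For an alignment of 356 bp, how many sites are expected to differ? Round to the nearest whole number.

193

Invert JC69: p = (3/4)(1 − e^(−4d/3)) = 0.75 × (1 − e^(-1.281333)) = 0.75 × (1 − 0.277667) = 0.541750.
Expected differing sites = pL ≈ 0.541750 × 356 = 192.863 ≈ 193.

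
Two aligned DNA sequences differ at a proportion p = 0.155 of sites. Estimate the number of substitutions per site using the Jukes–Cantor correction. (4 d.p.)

d = −(3/4) ln(1 − 4p/3) = −0.75 ln(1 − 0.206667) = −0.75 ln(0.793333)
  = −0.75 × (-0.231512) = 0.173634 substitutions/site.

0.1736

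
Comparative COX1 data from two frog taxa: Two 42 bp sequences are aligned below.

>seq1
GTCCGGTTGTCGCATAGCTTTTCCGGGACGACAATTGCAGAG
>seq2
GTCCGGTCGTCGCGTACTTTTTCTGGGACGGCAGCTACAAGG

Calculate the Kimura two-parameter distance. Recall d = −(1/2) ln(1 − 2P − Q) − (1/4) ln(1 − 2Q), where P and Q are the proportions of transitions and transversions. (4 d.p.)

Of 42 sites, 10 differences are transitions and 1 are transversions, so P = 10/42 ≈ 0.238095 and Q = 1/42 ≈ 0.02381.
Under the Kimura two-parameter model, d = −½ ln(1 − 2P − Q) − ¼ ln(1 − 2Q).
1 − 2P − Q = 0.5, giving −½ ln(0.5) = 0.346574.
1 − 2Q = 0.95238, giving −¼ ln(0.95238) = 0.012198.
d = 0.346574 + 0.012198 = 0.358772.

0.3588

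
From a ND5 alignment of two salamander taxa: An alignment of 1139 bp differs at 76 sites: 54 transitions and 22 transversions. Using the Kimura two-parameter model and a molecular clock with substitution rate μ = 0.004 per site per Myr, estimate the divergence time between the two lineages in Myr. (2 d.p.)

8.81

P = 54/1139 ≈ 0.04741 and Q = 22/1139 ≈ 0.019315.
Under the Kimura two-parameter model, d = −½ ln(1 − 2P − Q) − ¼ ln(1 − 2Q).
1 − 2P − Q = 0.885865, giving −½ ln(0.885865) = 0.060595.
1 − 2Q = 0.96137, giving −¼ ln(0.96137) = 0.009849.
d = 0.060595 + 0.009849 = 0.070444.
Under a molecular clock d = 2μt, so t = d/(2μ) = 0.070444 / (2 × 0.004) = 8.81 Myr.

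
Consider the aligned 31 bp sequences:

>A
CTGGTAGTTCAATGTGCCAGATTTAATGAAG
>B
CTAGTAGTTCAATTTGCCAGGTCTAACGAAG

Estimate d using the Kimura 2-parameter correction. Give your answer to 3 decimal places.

0.188

Of 31 sites, 4 differences are transitions and 1 are transversions, so P = 4/31 ≈ 0.129032 and Q = 1/31 ≈ 0.032258.
Under the Kimura two-parameter model, d = −½ ln(1 − 2P − Q) − ¼ ln(1 − 2Q).
1 − 2P − Q = 0.709678, giving −½ ln(0.709678) = 0.171472.
1 − 2Q = 0.935484, giving −¼ ln(0.935484) = 0.016673.
d = 0.171472 + 0.016673 = 0.188145.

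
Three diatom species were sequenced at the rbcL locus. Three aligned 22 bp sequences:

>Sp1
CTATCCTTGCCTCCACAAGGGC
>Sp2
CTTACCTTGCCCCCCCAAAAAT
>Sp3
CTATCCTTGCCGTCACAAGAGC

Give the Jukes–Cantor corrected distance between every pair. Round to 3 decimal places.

Sp1–Sp2: 8/22 sites differ → p ≈ 0.363636, d = −0.75 ln(1 − 0.484848) = 0.497470 ≈ 0.497.
Sp1–Sp3: 3/22 sites differ → p ≈ 0.136364, d = −0.75 ln(1 − 0.181819) = 0.150504 ≈ 0.151.
Sp2–Sp3: 8/22 sites differ → p ≈ 0.363636, d = −0.75 ln(1 − 0.484848) = 0.497470 ≈ 0.497.

d(Sp1,Sp2) = 0.497, d(Sp1,Sp3) = 0.151, d(Sp2,Sp3) = 0.497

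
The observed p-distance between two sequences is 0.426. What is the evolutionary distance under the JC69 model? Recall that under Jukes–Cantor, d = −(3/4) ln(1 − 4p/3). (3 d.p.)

d = −(3/4) ln(1 − 4p/3) = −0.75 ln(1 − 0.568) = −0.75 ln(0.432)
  = −0.75 × (-0.839330) = 0.629498 substitutions/site.

0.629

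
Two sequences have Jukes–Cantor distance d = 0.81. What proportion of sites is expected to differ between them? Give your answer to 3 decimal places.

0.495

p = (3/4)(1 − e^(−4d/3)) = 0.75 × (1 − e^(-1.08)) = 0.75 × (1 − 0.339596) = 0.495303.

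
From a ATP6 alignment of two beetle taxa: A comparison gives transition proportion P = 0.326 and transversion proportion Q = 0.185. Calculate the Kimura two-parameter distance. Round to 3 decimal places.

Under the Kimura two-parameter model, d = −½ ln(1 − 2P − Q) − ¼ ln(1 − 2Q).
1 − 2P − Q = 0.163, giving −½ ln(0.163) = 0.907003.
1 − 2Q = 0.63, giving −¼ ln(0.63) = 0.115509.
d = 0.907003 + 0.115509 = 1.022512.

1.023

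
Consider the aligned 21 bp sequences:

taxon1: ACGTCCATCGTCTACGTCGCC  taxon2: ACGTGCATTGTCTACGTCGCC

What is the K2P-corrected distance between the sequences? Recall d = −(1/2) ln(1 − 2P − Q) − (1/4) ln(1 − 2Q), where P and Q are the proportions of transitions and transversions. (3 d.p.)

0.102

Of 21 sites, 1 differences are transitions and 1 are transversions, so P = 1/21 ≈ 0.047619 and Q = 1/21 ≈ 0.047619.
Under the Kimura two-parameter model, d = −½ ln(1 − 2P − Q) − ¼ ln(1 − 2Q).
1 − 2P − Q = 0.857143, giving −½ ln(0.857143) = 0.077075.
1 − 2Q = 0.904762, giving −¼ ln(0.904762) = 0.025021.
d = 0.077075 + 0.025021 = 0.102096.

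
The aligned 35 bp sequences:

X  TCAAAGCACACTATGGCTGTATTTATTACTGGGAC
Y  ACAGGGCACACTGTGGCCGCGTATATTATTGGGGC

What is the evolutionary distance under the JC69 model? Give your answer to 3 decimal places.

0.360

The sequences differ at 10 of 35 sites (1, 4, 5, 13, 18, 20, 21, 23, 29, 34), so p = 10/35 ≈ 0.285714.
d = −(3/4) ln(1 − 4p/3) = −0.75 ln(1 − 0.380952) = −0.75 ln(0.619048)
  = −0.75 × (-0.479572) = 0.359679 substitutions/site.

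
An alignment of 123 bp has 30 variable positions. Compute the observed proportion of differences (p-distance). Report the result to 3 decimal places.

0.244

p = 30/123 = 0.243902… ≈ 0.244 (to 3 d.p.).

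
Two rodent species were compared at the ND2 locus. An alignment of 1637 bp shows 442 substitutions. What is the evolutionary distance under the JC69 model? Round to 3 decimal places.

p = 442/1637 ≈ 0.270006.
d = −(3/4) ln(1 − 4p/3) = −0.75 ln(1 − 0.360008) = −0.75 ln(0.639992)
  = −0.75 × (-0.446300) = 0.334725 substitutions/site.

0.335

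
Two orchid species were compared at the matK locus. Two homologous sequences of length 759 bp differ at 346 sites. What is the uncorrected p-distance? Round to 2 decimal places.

p = 346/759 = 0.455862… ≈ 0.46 (to 2 d.p.).

0.46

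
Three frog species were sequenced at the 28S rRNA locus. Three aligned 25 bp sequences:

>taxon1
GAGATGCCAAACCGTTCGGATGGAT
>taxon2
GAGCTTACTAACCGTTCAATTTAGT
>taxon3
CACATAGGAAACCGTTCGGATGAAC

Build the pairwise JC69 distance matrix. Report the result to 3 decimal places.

taxon1–taxon2: 10/25 sites differ → p = 0.4, d = −0.75 ln(1 − 0.533333) = 0.571605 ≈ 0.572.
taxon1–taxon3: 7/25 sites differ → p = 0.28, d = −0.75 ln(1 − 0.373333) = 0.350505 ≈ 0.351.
taxon2–taxon3: 13/25 sites differ → p = 0.52, d = −0.75 ln(1 − 0.693333) = 0.886495 ≈ 0.886.

d(taxon1,taxon2) = 0.572, d(taxon1,taxon3) = 0.351, d(taxon2,taxon3) = 0.886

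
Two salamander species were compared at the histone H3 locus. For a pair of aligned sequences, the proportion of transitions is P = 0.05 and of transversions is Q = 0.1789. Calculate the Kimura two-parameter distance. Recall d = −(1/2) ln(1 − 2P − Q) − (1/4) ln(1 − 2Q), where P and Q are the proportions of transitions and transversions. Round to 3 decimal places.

0.274

Under the Kimura two-parameter model, d = −½ ln(1 − 2P − Q) − ¼ ln(1 − 2Q).
1 − 2P − Q = 0.7211, giving −½ ln(0.7211) = 0.163489.
1 − 2Q = 0.6422, giving −¼ ln(0.6422) = 0.110714.
d = 0.163489 + 0.110714 = 0.274203.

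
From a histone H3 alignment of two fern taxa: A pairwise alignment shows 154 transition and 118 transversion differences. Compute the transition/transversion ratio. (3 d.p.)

1.305

R = 154/118 = 1.305084… ≈ 1.305 (to 3 d.p.).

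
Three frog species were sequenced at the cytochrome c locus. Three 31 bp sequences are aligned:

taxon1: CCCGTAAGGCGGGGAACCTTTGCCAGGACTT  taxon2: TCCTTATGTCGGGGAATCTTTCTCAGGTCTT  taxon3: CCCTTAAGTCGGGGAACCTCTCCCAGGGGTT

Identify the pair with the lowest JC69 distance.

taxon1–taxon2: 8/31 differ, p = 0.258, d = 0.316.
taxon1–taxon3: 6/31 differ, p = 0.194, d = 0.224.
taxon2–taxon3: 7/31 differ, p = 0.226, d = 0.269.
The smallest distance is between taxon1 and taxon3.

taxon1 and taxon3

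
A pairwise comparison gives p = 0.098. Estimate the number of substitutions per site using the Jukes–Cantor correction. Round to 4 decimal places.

d = −(3/4) ln(1 − 4p/3) = −0.75 ln(1 − 0.130667) = −0.75 ln(0.869333)
  = −0.75 × (-0.140029) = 0.105022 substitutions/site.

0.1050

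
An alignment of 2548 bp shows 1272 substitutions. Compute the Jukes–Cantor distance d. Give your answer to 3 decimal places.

0.822

p = 1272/2548 ≈ 0.499215.
d = −(3/4) ln(1 − 4p/3) = −0.75 ln(1 − 0.66562) = −0.75 ln(0.33438)
  = −0.75 × (-1.095477) = 0.821608 substitutions/site.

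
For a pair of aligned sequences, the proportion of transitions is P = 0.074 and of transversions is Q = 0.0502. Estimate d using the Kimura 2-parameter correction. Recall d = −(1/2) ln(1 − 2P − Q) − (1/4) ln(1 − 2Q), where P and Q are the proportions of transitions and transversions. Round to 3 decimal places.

Under the Kimura two-parameter model, d = −½ ln(1 − 2P − Q) − ¼ ln(1 − 2Q).
1 − 2P − Q = 0.8018, giving −½ ln(0.8018) = 0.110448.
1 − 2Q = 0.8996, giving −¼ ln(0.8996) = 0.026451.
d = 0.110448 + 0.026451 = 0.136899.

0.137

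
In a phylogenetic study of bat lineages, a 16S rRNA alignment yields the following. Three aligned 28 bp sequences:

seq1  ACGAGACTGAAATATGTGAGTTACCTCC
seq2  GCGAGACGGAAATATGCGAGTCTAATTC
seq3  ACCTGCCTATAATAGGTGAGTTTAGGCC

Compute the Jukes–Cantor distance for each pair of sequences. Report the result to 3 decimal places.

d(seq1,seq2) = 0.360, d(seq1,seq3) = 0.485, d(seq2,seq3) = 0.724

seq1–seq2: 8/28 sites differ → p ≈ 0.285714, d = −0.75 ln(1 − 0.380952) = 0.359679 ≈ 0.360.
seq1–seq3: 10/28 sites differ → p ≈ 0.357143, d = −0.75 ln(1 − 0.476191) = 0.484971 ≈ 0.485.
seq2–seq3: 13/28 sites differ → p ≈ 0.464286, d = −0.75 ln(1 − 0.619048) = 0.723811 ≈ 0.724.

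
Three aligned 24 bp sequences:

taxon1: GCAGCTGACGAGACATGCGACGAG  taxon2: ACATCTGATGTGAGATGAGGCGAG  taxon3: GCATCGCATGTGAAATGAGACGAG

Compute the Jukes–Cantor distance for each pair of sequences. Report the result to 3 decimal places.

d(taxon1,taxon2) = 0.369, d(taxon1,taxon3) = 0.369, d(taxon2,taxon3) = 0.244

taxon1–taxon2: 7/24 sites differ → p ≈ 0.291667, d = −0.75 ln(1 − 0.388889) = 0.369358 ≈ 0.369.
taxon1–taxon3: 7/24 sites differ → p ≈ 0.291667, d = −0.75 ln(1 − 0.388889) = 0.369358 ≈ 0.369.
taxon2–taxon3: 5/24 sites differ → p ≈ 0.208333, d = −0.75 ln(1 − 0.277777) = 0.244066 ≈ 0.244.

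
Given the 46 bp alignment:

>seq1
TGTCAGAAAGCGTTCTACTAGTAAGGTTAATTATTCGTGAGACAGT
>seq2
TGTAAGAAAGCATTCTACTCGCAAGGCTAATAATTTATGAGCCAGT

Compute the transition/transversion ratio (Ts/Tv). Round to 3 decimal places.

1.250

Transitions are A↔G and C↔T; transversions are all other mismatches.
Transitions: 5. Transversions: 4.
R = 5/4 = 1.250.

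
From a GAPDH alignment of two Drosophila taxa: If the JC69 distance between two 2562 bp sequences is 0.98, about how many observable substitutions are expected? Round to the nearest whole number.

Invert JC69: p = (3/4)(1 − e^(−4d/3)) = 0.75 × (1 − e^(-1.306667)) = 0.75 × (1 − 0.270721) = 0.546959.
Expected differing sites = pL ≈ 0.546959 × 2562 = 1401.308958 ≈ 1401.

1401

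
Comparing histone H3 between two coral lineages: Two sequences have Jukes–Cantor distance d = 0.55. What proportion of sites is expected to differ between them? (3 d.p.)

p = (3/4)(1 − e^(−4d/3)) = 0.75 × (1 − e^(-0.733333)) = 0.75 × (1 − 0.480305) = 0.389771.

0.390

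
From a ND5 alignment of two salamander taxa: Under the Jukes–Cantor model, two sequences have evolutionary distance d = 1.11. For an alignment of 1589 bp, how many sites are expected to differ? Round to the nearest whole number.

Invert JC69: p = (3/4)(1 − e^(−4d/3)) = 0.75 × (1 − e^(-1.48)) = 0.75 × (1 − 0.227638) = 0.579272.
Expected differing sites = pL ≈ 0.579272 × 1589 = 920.463208 ≈ 920.

920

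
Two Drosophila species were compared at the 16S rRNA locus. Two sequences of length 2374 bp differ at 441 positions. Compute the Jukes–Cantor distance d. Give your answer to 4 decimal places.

p = 441/2374 ≈ 0.185762.
d = −(3/4) ln(1 − 4p/3) = −0.75 ln(1 − 0.247683) = −0.75 ln(0.752317)
  = −0.75 × (-0.284598) = 0.213449 substitutions/site.

0.2134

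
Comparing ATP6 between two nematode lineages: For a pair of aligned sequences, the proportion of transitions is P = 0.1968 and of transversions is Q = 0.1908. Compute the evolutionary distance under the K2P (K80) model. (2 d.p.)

0.56

Under the Kimura two-parameter model, d = −½ ln(1 − 2P − Q) − ¼ ln(1 − 2Q).
1 − 2P − Q = 0.4156, giving −½ ln(0.4156) = 0.439016.
1 − 2Q = 0.6184, giving −¼ ln(0.6184) = 0.120155.
d = 0.439016 + 0.120155 = 0.559171.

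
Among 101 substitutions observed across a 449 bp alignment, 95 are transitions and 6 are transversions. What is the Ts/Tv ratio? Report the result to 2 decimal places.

R = 95/6 = 15.833333… ≈ 15.83 (to 2 d.p.).

15.83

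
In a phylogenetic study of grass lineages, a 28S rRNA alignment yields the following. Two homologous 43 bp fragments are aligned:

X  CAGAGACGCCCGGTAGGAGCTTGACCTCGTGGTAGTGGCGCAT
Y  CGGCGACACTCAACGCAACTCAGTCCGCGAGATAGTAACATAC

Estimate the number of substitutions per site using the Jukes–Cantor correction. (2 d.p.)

0.94

The sequences differ at 23 of 43 sites, so p = 23/43 ≈ 0.534884.
d = −(3/4) ln(1 − 4p/3) = −0.75 ln(1 − 0.713179) = −0.75 ln(0.286821)
  = −0.75 × (-1.248897) = 0.936673 substitutions/site.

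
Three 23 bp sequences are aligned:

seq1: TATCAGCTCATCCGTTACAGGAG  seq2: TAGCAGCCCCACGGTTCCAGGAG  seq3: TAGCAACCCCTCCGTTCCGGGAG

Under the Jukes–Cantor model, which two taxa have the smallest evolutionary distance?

seq1–seq2: 6/23 differ, p = 0.261, d = 0.321.
seq1–seq3: 6/23 differ, p = 0.261, d = 0.321.
seq2–seq3: 4/23 differ, p = 0.174, d = 0.198.
The smallest distance is between seq2 and seq3.

seq2 and seq3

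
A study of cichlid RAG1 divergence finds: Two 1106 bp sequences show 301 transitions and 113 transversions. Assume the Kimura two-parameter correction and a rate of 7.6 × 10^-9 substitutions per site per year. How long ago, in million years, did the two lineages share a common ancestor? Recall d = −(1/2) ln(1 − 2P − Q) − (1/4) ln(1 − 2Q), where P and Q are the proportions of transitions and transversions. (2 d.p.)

37.96

P = 301/1106 ≈ 0.272152 and Q = 113/1106 ≈ 0.10217.
Under the Kimura two-parameter model, d = −½ ln(1 − 2P − Q) − ¼ ln(1 − 2Q).
1 − 2P − Q = 0.353526, giving −½ ln(0.353526) = 0.519899.
1 − 2Q = 0.79566, giving −¼ ln(0.79566) = 0.057146.
d = 0.519899 + 0.057146 = 0.577045.
Under a molecular clock d = 2μt, so t = d/(2μ) = 0.577045 / (2 × 7.6 × 10^-9) = 37.96 million years.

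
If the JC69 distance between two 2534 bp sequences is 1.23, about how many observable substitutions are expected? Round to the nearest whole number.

1532

Invert JC69: p = (3/4)(1 − e^(−4d/3)) = 0.75 × (1 − e^(-1.64)) = 0.75 × (1 − 0.193980) = 0.604515.
Expected differing sites = pL ≈ 0.604515 × 2534 = 1531.84101 ≈ 1532.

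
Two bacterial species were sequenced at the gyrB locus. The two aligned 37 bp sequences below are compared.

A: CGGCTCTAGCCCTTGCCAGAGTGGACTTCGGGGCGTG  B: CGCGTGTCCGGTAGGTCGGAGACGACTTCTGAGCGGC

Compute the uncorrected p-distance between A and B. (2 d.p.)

The sequences differ at 18 of 37 positions.
p = 18/37 = 0.486486… ≈ 0.49 (to 2 d.p.).

0.49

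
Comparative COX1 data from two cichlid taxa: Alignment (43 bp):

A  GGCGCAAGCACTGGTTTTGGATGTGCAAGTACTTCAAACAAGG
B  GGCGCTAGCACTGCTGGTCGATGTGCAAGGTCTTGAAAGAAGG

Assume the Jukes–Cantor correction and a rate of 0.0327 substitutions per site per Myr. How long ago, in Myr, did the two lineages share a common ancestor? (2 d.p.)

The sequences differ at 9 of 43 sites (6, 14, 16, 17, 19, 30, 31, 35, 39), so p = 9/43 ≈ 0.209302.
d = −(3/4) ln(1 − 4p/3) = −0.75 ln(1 − 0.279069) = −0.75 ln(0.720931)
  = −0.75 × (-0.327212) = 0.245409 substitutions/site.
Under a molecular clock d = 2μt, so t = d/(2μ) = 0.245409 / (2 × 0.0327) = 3.75 Myr.

3.75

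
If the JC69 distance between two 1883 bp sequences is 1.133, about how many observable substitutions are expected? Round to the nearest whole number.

1100

Invert JC69: p = (3/4)(1 − e^(−4d/3)) = 0.75 × (1 − e^(-1.510667)) = 0.75 × (1 − 0.220763) = 0.584428.
Expected differing sites = pL ≈ 0.584428 × 1883 = 1100.477924 ≈ 1100.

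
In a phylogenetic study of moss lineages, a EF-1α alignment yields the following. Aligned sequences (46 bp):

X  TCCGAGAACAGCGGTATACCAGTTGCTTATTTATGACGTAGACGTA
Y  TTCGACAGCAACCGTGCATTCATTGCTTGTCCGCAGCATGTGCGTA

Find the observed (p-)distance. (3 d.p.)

0.478

The sequences differ at 22 of 46 positions.
p = 22/46 = 0.478260… ≈ 0.478 (to 3 d.p.).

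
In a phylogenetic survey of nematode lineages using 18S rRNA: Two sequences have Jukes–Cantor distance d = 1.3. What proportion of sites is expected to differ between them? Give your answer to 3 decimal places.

0.617

p = (3/4)(1 − e^(−4d/3)) = 0.75 × (1 − e^(-1.733333)) = 0.75 × (1 − 0.176695) = 0.617479.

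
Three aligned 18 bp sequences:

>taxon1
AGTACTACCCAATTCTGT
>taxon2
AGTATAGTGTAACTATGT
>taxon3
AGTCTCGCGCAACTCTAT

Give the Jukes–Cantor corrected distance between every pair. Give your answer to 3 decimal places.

taxon1–taxon2: 8/18 sites differ → p ≈ 0.444444, d = −0.75 ln(1 − 0.592592) = 0.673455 ≈ 0.673.
taxon1–taxon3: 7/18 sites differ → p ≈ 0.388889, d = −0.75 ln(1 − 0.518519) = 0.548166 ≈ 0.548.
taxon2–taxon3: 6/18 sites differ → p ≈ 0.333333, d = −0.75 ln(1 − 0.444444) = 0.440839 ≈ 0.441.

d(taxon1,taxon2) = 0.673, d(taxon1,taxon3) = 0.548, d(taxon2,taxon3) = 0.441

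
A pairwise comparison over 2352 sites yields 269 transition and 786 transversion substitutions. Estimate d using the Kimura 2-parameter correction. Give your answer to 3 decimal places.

P = 269/2352 ≈ 0.114371 and Q = 786/2352 ≈ 0.334184.
Under the Kimura two-parameter model, d = −½ ln(1 − 2P − Q) − ¼ ln(1 − 2Q).
1 − 2P − Q = 0.437074, giving −½ ln(0.437074) = 0.413826.
1 − 2Q = 0.331632, giving −¼ ln(0.331632) = 0.275932.
d = 0.413826 + 0.275932 = 0.689758.

0.690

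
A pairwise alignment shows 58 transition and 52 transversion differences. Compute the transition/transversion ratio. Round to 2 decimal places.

R = 58/52 = 1.115384… ≈ 1.12 (to 2 d.p.).

1.12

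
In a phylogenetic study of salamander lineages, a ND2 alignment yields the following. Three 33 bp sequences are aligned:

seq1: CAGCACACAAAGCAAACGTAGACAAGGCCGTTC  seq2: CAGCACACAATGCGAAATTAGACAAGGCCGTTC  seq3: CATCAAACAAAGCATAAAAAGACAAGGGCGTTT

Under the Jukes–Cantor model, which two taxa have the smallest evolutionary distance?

seq1 and seq2

seq1–seq2: 4/33 differ, p = 0.121, d = 0.132.
seq1–seq3: 8/33 differ, p = 0.242, d = 0.293.
seq2–seq3: 9/33 differ, p = 0.273, d = 0.339.
The smallest distance is between seq1 and seq2.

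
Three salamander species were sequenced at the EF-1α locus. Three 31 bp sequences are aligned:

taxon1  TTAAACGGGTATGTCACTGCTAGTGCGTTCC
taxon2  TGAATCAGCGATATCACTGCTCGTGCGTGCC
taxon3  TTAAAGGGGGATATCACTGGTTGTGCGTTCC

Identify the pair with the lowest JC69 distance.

taxon1 and taxon3

taxon1–taxon2: 8/31 differ, p = 0.258, d = 0.316.
taxon1–taxon3: 5/31 differ, p = 0.161, d = 0.182.
taxon2–taxon3: 8/31 differ, p = 0.258, d = 0.316.
The smallest distance is between taxon1 and taxon3.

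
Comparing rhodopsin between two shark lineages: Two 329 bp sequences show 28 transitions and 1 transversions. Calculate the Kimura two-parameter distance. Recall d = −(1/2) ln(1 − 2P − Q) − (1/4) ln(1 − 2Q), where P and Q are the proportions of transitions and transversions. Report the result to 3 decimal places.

0.097

P = 28/329 ≈ 0.085106 and Q = 1/329 ≈ 0.00304.
Under the Kimura two-parameter model, d = −½ ln(1 − 2P − Q) − ¼ ln(1 − 2Q).
1 − 2P − Q = 0.826748, giving −½ ln(0.826748) = 0.095128.
1 − 2Q = 0.99392, giving −¼ ln(0.99392) = 0.001525.
d = 0.095128 + 0.001525 = 0.096653.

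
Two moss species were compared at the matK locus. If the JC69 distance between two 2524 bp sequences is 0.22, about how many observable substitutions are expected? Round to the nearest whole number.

481

Invert JC69: p = (3/4)(1 − e^(−4d/3)) = 0.75 × (1 − e^(-0.293333)) = 0.75 × (1 − 0.745774) = 0.190670.
Expected differing sites = pL ≈ 0.190670 × 2524 = 481.25108 ≈ 481.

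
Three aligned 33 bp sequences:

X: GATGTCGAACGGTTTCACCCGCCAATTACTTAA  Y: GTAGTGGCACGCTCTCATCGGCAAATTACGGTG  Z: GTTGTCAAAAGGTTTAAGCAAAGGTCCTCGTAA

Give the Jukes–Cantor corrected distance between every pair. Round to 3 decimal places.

X–Y: 13/33 sites differ → p ≈ 0.393939, d = −0.75 ln(1 − 0.525252) = 0.558728 ≈ 0.559.
X–Z: 15/33 sites differ → p ≈ 0.454545, d = −0.75 ln(1 − 0.60606) = 0.698667 ≈ 0.699.
Y–Z: 21/33 sites differ → p ≈ 0.636364, d = −0.75 ln(1 − 0.848485) = 1.415303 ≈ 1.415.

d(X,Y) = 0.559, d(X,Z) = 0.699, d(Y,Z) = 1.415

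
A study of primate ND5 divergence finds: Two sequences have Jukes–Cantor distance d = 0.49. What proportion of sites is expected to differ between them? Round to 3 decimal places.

p = (3/4)(1 − e^(−4d/3)) = 0.75 × (1 − e^(-0.653333)) = 0.75 × (1 − 0.520309) = 0.359768.

0.360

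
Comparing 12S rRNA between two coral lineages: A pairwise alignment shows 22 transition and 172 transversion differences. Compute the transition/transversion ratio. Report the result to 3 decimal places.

0.128

R = 22/172 = 0.127906… ≈ 0.128 (to 3 d.p.).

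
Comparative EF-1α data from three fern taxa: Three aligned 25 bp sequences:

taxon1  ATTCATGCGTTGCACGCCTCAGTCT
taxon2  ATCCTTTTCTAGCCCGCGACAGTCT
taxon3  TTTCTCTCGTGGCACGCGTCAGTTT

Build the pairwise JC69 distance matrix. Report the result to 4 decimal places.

taxon1–taxon2: 9/25 sites differ → p = 0.36, d = −0.75 ln(1 − 0.48) = 0.490445 ≈ 0.4904.
taxon1–taxon3: 7/25 sites differ → p = 0.28, d = −0.75 ln(1 − 0.373333) = 0.350505 ≈ 0.3505.
taxon2–taxon3: 9/25 sites differ → p = 0.36, d = −0.75 ln(1 − 0.48) = 0.490445 ≈ 0.4904.

d(taxon1,taxon2) = 0.4904, d(taxon1,taxon3) = 0.3505, d(taxon2,taxon3) = 0.4904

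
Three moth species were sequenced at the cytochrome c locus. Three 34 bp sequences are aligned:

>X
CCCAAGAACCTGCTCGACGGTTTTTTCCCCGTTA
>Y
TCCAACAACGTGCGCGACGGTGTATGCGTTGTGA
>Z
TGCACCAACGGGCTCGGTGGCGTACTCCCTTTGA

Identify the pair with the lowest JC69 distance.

X–Y: 11/34 differ, p = 0.324, d = 0.423.
X–Z: 15/34 differ, p = 0.441, d = 0.665.
Y–Z: 12/34 differ, p = 0.353, d = 0.477.
The smallest distance is between X and Y.

X and Y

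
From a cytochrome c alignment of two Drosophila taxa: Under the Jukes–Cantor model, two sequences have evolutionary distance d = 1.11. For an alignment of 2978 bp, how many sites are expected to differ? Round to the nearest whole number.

1725

Invert JC69: p = (3/4)(1 − e^(−4d/3)) = 0.75 × (1 − e^(-1.48)) = 0.75 × (1 − 0.227638) = 0.579272.
Expected differing sites = pL ≈ 0.579272 × 2978 = 1725.072016 ≈ 1725.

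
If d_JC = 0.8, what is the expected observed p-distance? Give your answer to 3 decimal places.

0.492

p = (3/4)(1 − e^(−4d/3)) = 0.75 × (1 − e^(-1.066667)) = 0.75 × (1 − 0.344154) = 0.491885.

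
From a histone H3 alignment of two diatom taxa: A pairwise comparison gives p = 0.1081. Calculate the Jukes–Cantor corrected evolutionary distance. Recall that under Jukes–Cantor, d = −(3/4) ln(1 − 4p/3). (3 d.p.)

0.117

d = −(3/4) ln(1 − 4p/3) = −0.75 ln(1 − 0.144133) = −0.75 ln(0.855867)
  = −0.75 × (-0.155640) = 0.116730 substitutions/site.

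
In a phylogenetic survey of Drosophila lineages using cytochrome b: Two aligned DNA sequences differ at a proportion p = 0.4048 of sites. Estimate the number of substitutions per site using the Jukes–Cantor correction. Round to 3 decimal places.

0.582

d = −(3/4) ln(1 − 4p/3) = −0.75 ln(1 − 0.539733) = −0.75 ln(0.460267)
  = −0.75 × (-0.775949) = 0.581962 substitutions/site.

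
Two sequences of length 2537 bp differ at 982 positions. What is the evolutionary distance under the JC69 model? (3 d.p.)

p = 982/2537 ≈ 0.387071.
d = −(3/4) ln(1 − 4p/3) = −0.75 ln(1 − 0.516095) = −0.75 ln(0.483905)
  = −0.75 × (-0.725867) = 0.544400 substitutions/site.

0.544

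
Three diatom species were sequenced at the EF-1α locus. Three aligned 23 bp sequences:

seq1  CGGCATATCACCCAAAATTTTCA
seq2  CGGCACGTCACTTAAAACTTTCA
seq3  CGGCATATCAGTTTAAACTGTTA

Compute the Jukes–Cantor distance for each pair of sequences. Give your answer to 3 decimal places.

d(seq1,seq2) = 0.257, d(seq1,seq3) = 0.390, d(seq2,seq3) = 0.321

seq1–seq2: 5/23 sites differ → p ≈ 0.217391, d = −0.75 ln(1 − 0.289855) = 0.256715 ≈ 0.257.
seq1–seq3: 7/23 sites differ → p ≈ 0.304348, d = −0.75 ln(1 − 0.405797) = 0.390401 ≈ 0.390.
seq2–seq3: 6/23 sites differ → p ≈ 0.26087, d = −0.75 ln(1 − 0.347827) = 0.320584 ≈ 0.321.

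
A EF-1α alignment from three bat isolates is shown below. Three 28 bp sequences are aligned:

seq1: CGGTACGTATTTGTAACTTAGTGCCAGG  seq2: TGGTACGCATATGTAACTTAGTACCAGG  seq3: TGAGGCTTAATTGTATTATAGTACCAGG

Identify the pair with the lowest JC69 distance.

seq1 and seq2

seq1–seq2: 4/28 differ, p = 0.143, d = 0.158.
seq1–seq3: 10/28 differ, p = 0.357, d = 0.485.
seq2–seq3: 10/28 differ, p = 0.357, d = 0.485.
The smallest distance is between seq1 and seq2.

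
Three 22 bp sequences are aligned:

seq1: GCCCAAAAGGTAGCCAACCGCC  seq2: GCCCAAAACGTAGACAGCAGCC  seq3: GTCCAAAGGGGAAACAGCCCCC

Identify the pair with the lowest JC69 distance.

seq1 and seq2

seq1–seq2: 4/22 differ, p = 0.182, d = 0.208.
seq1–seq3: 7/22 differ, p = 0.318, d = 0.414.
seq2–seq3: 7/22 differ, p = 0.318, d = 0.414.
The smallest distance is between seq1 and seq2.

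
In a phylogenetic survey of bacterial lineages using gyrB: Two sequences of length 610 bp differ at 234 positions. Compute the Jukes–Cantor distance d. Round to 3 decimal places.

p = 234/610 ≈ 0.383607.
d = −(3/4) ln(1 − 4p/3) = −0.75 ln(1 − 0.511476) = −0.75 ln(0.488524)
  = −0.75 × (-0.716367) = 0.537275 substitutions/site.

0.537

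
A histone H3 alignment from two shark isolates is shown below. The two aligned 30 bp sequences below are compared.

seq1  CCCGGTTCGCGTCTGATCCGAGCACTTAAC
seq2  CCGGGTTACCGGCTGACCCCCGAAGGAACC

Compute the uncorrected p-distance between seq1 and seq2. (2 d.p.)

The sequences differ at 12 of 30 positions.
p = 12/30 = 0.40.

0.40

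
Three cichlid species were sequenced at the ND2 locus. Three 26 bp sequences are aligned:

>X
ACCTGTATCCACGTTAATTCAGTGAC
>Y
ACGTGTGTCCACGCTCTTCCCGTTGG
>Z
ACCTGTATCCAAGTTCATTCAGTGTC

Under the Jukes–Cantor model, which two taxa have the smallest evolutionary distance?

X and Z

X–Y: 10/26 differ, p = 0.385, d = 0.539.
X–Z: 3/26 differ, p = 0.115, d = 0.125.
Y–Z: 10/26 differ, p = 0.385, d = 0.539.
The smallest distance is between X and Z.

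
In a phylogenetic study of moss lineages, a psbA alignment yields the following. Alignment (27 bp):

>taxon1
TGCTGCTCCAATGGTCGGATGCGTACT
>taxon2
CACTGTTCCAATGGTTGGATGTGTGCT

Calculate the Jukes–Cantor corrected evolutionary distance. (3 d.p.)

0.264

The sequences differ at 6 of 27 sites (1, 2, 6, 16, 22, 25), so p = 6/27 ≈ 0.222222.
d = −(3/4) ln(1 − 4p/3) = −0.75 ln(1 − 0.296296) = −0.75 ln(0.703704)
  = −0.75 × (-0.351397) = 0.263548 substitutions/site.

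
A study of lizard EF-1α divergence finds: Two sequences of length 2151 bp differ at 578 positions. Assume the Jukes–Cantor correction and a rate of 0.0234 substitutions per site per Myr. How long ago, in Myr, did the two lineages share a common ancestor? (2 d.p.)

7.11

p = 578/2151 ≈ 0.268712.
d = −(3/4) ln(1 − 4p/3) = −0.75 ln(1 − 0.358283) = −0.75 ln(0.641717)
  = −0.75 × (-0.443608) = 0.332706 substitutions/site.
Under a molecular clock d = 2μt, so t = d/(2μ) = 0.332706 / (2 × 0.0234) = 7.11 Myr.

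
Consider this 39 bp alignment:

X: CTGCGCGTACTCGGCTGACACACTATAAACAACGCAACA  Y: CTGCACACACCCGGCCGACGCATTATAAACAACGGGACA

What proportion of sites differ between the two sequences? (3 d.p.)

0.231

The sequences differ at 9 of 39 positions (sites 5, 7, 8, 11, 16, 20, 23, 35, 36).
p = 9/39 = 0.230769… ≈ 0.231 (to 3 d.p.).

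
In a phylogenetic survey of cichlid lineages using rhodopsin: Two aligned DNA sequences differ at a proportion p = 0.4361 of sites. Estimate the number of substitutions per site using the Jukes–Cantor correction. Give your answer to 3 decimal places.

0.653

d = −(3/4) ln(1 − 4p/3) = −0.75 ln(1 − 0.581467) = −0.75 ln(0.418533)
  = −0.75 × (-0.871000) = 0.653250 substitutions/site.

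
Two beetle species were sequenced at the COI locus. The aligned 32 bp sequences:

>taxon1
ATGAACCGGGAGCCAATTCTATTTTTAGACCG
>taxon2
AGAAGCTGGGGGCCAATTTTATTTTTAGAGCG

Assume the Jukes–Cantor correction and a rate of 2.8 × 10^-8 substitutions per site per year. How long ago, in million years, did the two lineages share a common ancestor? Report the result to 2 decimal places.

4.62

The sequences differ at 7 of 32 sites (2, 3, 5, 7, 11, 19, 30), so p = 7/32 = 0.21875.
d = −(3/4) ln(1 − 4p/3) = −0.75 ln(1 − 0.291667) = −0.75 ln(0.708333)
  = −0.75 × (-0.344841) = 0.258631 substitutions/site.
Under a molecular clock d = 2μt, so t = d/(2μ) = 0.258631 / (2 × 2.8 × 10^-8) = 4.62 million years.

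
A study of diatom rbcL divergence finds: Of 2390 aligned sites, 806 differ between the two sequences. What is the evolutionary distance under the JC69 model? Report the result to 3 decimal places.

p = 806/2390 ≈ 0.337238.
d = −(3/4) ln(1 − 4p/3) = −0.75 ln(1 − 0.449651) = −0.75 ln(0.550349)
  = −0.75 × (-0.597203) = 0.447902 substitutions/site.

0.448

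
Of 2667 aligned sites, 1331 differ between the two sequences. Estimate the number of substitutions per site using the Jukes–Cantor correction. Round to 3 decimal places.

0.821

p = 1331/2667 ≈ 0.499063.
d = −(3/4) ln(1 − 4p/3) = −0.75 ln(1 − 0.665417) = −0.75 ln(0.334583)
  = −0.75 × (-1.094870) = 0.821153 substitutions/site.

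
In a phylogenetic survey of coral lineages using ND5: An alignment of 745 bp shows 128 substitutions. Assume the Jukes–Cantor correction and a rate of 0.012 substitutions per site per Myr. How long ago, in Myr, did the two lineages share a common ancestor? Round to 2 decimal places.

8.13

p = 128/745 ≈ 0.171812.
d = −(3/4) ln(1 − 4p/3) = −0.75 ln(1 − 0.229083) = −0.75 ln(0.770917)
  = −0.75 × (-0.260175) = 0.195131 substitutions/site.
Under a molecular clock d = 2μt, so t = d/(2μ) = 0.195131 / (2 × 0.012) = 8.13 Myr.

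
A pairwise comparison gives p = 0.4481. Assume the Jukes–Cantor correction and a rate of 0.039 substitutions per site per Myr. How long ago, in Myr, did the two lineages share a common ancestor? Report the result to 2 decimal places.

8.75

d = −(3/4) ln(1 − 4p/3) = −0.75 ln(1 − 0.597467) = −0.75 ln(0.402533)
  = −0.75 × (-0.909978) = 0.682484 substitutions/site.
Under a molecular clock d = 2μt, so t = d/(2μ) = 0.682484 / (2 × 0.039) = 8.75 Myr.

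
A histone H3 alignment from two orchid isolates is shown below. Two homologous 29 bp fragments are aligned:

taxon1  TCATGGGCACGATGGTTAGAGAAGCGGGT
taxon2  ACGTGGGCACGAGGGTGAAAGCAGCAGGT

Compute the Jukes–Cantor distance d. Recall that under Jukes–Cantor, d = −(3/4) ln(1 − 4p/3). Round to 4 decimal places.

0.2913

The sequences differ at 7 of 29 sites (1, 3, 13, 17, 19, 22, 26), so p = 7/29 ≈ 0.241379.
d = −(3/4) ln(1 − 4p/3) = −0.75 ln(1 − 0.321839) = −0.75 ln(0.678161)
  = −0.75 × (-0.388371) = 0.291278 substitutions/site.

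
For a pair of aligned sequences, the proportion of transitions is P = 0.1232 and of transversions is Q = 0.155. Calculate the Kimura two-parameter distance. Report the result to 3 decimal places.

Under the Kimura two-parameter model, d = −½ ln(1 − 2P − Q) − ¼ ln(1 − 2Q).
1 − 2P − Q = 0.5986, giving −½ ln(0.5986) = 0.256581.
1 − 2Q = 0.69, giving −¼ ln(0.69) = 0.092766.
d = 0.256581 + 0.092766 = 0.349347.

0.349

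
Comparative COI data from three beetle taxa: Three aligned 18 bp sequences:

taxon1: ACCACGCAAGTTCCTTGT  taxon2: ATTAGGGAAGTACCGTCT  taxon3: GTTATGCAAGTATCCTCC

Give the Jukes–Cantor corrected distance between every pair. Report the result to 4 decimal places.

d(taxon1,taxon2) = 0.5482, d(taxon1,taxon3) = 0.8240, d(taxon2,taxon3) = 0.4408

taxon1–taxon2: 7/18 sites differ → p ≈ 0.388889, d = −0.75 ln(1 − 0.518519) = 0.548166 ≈ 0.5482.
taxon1–taxon3: 9/18 sites differ → p = 0.5, d = −0.75 ln(1 − 0.666667) = 0.823960 ≈ 0.8240.
taxon2–taxon3: 6/18 sites differ → p ≈ 0.333333, d = −0.75 ln(1 − 0.444444) = 0.440839 ≈ 0.4408.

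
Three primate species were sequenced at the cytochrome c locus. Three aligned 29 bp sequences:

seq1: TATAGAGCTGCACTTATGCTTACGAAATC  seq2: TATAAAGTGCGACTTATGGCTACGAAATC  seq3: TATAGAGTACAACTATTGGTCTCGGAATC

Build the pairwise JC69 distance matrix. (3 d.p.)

seq1–seq2: 7/29 sites differ → p ≈ 0.241379, d = −0.75 ln(1 − 0.321839) = 0.291278 ≈ 0.291.
seq1–seq3: 10/29 sites differ → p ≈ 0.344828, d = −0.75 ln(1 − 0.459771) = 0.461822 ≈ 0.462.
seq2–seq3: 9/29 sites differ → p ≈ 0.310345, d = −0.75 ln(1 − 0.413793) = 0.400562 ≈ 0.401.

d(seq1,seq2) = 0.291, d(seq1,seq3) = 0.462, d(seq2,seq3) = 0.401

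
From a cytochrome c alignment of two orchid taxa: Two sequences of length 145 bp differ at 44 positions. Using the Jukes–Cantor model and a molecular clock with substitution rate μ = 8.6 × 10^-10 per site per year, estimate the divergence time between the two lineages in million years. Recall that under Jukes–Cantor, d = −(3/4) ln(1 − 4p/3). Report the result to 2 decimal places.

p = 44/145 ≈ 0.303448.
d = −(3/4) ln(1 − 4p/3) = −0.75 ln(1 − 0.404597) = −0.75 ln(0.595403)
  = −0.75 × (-0.518517) = 0.388888 substitutions/site.
Under a molecular clock d = 2μt, so t = d/(2μ) = 0.388888 / (2 × 8.6 × 10^-10) = 226.10 million years.

226.10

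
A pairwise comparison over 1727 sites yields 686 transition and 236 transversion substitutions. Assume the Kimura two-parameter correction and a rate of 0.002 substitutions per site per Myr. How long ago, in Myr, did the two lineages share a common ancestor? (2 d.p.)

P = 686/1727 ≈ 0.397221 and Q = 236/1727 ≈ 0.136653.
Under the Kimura two-parameter model, d = −½ ln(1 − 2P − Q) − ¼ ln(1 − 2Q).
1 − 2P − Q = 0.068905, giving −½ ln(0.068905) = 1.337513.
1 − 2Q = 0.726694, giving −¼ ln(0.726694) = 0.079812.
d = 1.337513 + 0.079812 = 1.417325.
Under a molecular clock d = 2μt, so t = d/(2μ) = 1.417325 / (2 × 0.002) = 354.33 Myr.

354.33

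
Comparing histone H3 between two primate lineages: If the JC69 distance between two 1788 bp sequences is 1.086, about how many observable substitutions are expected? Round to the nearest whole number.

1026

Invert JC69: p = (3/4)(1 − e^(−4d/3)) = 0.75 × (1 − e^(-1.448)) = 0.75 × (1 − 0.235040) = 0.573720.
Expected differing sites = pL ≈ 0.573720 × 1788 = 1025.81136 ≈ 1026.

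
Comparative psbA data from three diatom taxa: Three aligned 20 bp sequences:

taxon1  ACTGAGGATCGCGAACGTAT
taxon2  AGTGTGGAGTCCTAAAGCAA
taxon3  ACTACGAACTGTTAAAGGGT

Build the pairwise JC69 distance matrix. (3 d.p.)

taxon1–taxon2: 9/20 sites differ → p = 0.45, d = −0.75 ln(1 − 0.6) = 0.687218 ≈ 0.687.
taxon1–taxon3: 10/20 sites differ → p = 0.5, d = −0.75 ln(1 − 0.666667) = 0.823960 ≈ 0.824.
taxon2–taxon3: 10/20 sites differ → p = 0.5, d = −0.75 ln(1 − 0.666667) = 0.823960 ≈ 0.824.

d(taxon1,taxon2) = 0.687, d(taxon1,taxon3) = 0.824, d(taxon2,taxon3) = 0.824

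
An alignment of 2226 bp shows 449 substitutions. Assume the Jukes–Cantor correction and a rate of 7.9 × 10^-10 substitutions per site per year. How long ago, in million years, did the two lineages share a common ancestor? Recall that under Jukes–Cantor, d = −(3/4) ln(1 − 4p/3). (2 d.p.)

148.70

p = 449/2226 ≈ 0.201707.
d = −(3/4) ln(1 − 4p/3) = −0.75 ln(1 − 0.268943) = −0.75 ln(0.731057)
  = −0.75 × (-0.313264) = 0.234948 substitutions/site.
Under a molecular clock d = 2μt, so t = d/(2μ) = 0.234948 / (2 × 7.9 × 10^-10) = 148.70 million years.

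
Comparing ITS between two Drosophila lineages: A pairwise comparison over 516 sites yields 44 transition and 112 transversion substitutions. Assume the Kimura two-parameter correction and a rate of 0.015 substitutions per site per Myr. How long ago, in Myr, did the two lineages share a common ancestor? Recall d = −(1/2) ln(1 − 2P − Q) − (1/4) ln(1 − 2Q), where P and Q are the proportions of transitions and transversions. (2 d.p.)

P = 44/516 ≈ 0.085271 and Q = 112/516 ≈ 0.217054.
Under the Kimura two-parameter model, d = −½ ln(1 − 2P − Q) − ¼ ln(1 − 2Q).
1 − 2P − Q = 0.612404, giving −½ ln(0.612404) = 0.245182.
1 − 2Q = 0.565892, giving −¼ ln(0.565892) = 0.142338.
d = 0.245182 + 0.142338 = 0.387520.
Under a molecular clock d = 2μt, so t = d/(2μ) = 0.387520 / (2 × 0.015) = 12.92 Myr.

12.92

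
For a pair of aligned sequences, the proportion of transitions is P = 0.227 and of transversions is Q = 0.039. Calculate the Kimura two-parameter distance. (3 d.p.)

Under the Kimura two-parameter model, d = −½ ln(1 − 2P − Q) − ¼ ln(1 − 2Q).
1 − 2P − Q = 0.507, giving −½ ln(0.507) = 0.339622.
1 − 2Q = 0.922, giving −¼ ln(0.922) = 0.020303.
d = 0.339622 + 0.020303 = 0.359925.

0.360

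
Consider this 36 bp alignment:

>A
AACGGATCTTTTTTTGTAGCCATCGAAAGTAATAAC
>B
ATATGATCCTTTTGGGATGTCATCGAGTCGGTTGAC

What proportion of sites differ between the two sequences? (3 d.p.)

The sequences differ at 16 of 36 positions.
p = 16/36 = 0.444444… ≈ 0.444 (to 3 d.p.).

0.444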